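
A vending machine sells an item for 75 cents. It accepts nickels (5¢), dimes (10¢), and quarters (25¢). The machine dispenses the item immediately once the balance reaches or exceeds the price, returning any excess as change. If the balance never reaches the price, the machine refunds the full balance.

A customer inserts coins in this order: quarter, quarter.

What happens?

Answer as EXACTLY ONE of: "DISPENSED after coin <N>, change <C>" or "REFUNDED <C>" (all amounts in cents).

Answer: REFUNDED 50

Derivation:
Price: 75¢
Coin 1 (quarter, 25¢): balance = 25¢
Coin 2 (quarter, 25¢): balance = 50¢
All coins inserted, balance 50¢ < price 75¢ → REFUND 50¢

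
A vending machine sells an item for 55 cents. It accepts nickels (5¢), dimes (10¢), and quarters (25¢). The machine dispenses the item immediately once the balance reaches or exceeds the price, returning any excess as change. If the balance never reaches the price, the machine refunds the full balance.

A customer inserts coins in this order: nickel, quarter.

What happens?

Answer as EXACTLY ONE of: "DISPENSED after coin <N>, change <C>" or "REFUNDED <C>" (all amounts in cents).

Answer: REFUNDED 30

Derivation:
Price: 55¢
Coin 1 (nickel, 5¢): balance = 5¢
Coin 2 (quarter, 25¢): balance = 30¢
All coins inserted, balance 30¢ < price 55¢ → REFUND 30¢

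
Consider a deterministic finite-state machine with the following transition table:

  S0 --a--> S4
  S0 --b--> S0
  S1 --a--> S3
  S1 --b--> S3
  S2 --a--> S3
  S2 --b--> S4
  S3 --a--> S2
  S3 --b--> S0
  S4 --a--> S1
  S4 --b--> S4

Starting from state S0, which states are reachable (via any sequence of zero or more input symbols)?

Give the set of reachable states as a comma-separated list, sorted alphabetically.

BFS from S0:
  visit S0: S0--a-->S4 (new), S0--b-->S0 (seen)
  visit S4: S4--a-->S1 (new), S4--b-->S4 (seen)
  visit S1: S1--a-->S3 (new), S1--b-->S3 (seen)
  visit S3: S3--a-->S2 (new), S3--b-->S0 (seen)
  visit S2: S2--a-->S3 (seen), S2--b-->S4 (seen)

Answer: S0, S1, S2, S3, S4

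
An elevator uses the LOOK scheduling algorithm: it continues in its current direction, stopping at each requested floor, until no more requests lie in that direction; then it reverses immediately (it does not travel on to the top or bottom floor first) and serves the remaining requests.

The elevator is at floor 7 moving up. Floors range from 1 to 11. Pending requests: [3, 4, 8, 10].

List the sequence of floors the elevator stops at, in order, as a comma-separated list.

Answer: 8, 10, 4, 3

Derivation:
Current: 7, moving UP
Serve above first (ascending): [8, 10]
Then reverse, serve below (descending): [4, 3]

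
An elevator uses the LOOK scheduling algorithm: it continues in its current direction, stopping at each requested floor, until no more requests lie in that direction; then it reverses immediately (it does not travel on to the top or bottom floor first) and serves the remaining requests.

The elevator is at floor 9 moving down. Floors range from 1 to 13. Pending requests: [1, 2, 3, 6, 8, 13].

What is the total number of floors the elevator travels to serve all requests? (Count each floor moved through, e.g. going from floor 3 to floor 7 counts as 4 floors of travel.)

Start at floor 9 moving down, LOOK stop order: [8, 6, 3, 2, 1, 13]
  9 → 8: |8-9| = 1, total = 1
  8 → 6: |6-8| = 2, total = 3
  6 → 3: |3-6| = 3, total = 6
  3 → 2: |2-3| = 1, total = 7
  2 → 1: |1-2| = 1, total = 8
  1 → 13: |13-1| = 12, total = 20

Answer: 20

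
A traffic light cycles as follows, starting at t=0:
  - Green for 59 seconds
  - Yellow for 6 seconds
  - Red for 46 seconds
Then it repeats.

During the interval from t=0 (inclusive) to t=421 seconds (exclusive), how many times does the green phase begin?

Answer: 4

Derivation:
Cycle = 59+6+46 = 111s
green phase starts at t = k*111 + 0 for k=0,1,2,...
Need k*111+0 < 421 → k < 3.793
k ∈ {0, ..., 3} → 4 starts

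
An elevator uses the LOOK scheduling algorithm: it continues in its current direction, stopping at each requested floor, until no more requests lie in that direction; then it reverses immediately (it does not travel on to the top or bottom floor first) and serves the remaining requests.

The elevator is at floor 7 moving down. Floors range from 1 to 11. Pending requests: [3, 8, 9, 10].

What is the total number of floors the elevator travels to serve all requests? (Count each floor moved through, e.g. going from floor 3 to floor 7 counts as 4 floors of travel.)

Answer: 11

Derivation:
Start at floor 7 moving down, LOOK stop order: [3, 8, 9, 10]
  7 → 3: |3-7| = 4, total = 4
  3 → 8: |8-3| = 5, total = 9
  8 → 9: |9-8| = 1, total = 10
  9 → 10: |10-9| = 1, total = 11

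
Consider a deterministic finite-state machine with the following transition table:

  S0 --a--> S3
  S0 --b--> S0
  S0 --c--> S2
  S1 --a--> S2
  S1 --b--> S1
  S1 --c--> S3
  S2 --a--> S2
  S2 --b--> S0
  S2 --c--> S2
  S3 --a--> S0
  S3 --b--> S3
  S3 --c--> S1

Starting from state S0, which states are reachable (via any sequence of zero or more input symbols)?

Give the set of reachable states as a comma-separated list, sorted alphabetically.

Answer: S0, S1, S2, S3

Derivation:
BFS from S0:
  visit S0: S0--a-->S3 (new), S0--b-->S0 (seen), S0--c-->S2 (new)
  visit S3: S3--a-->S0 (seen), S3--b-->S3 (seen), S3--c-->S1 (new)
  visit S2: S2--a-->S2 (seen), S2--b-->S0 (seen), S2--c-->S2 (seen)
  visit S1: S1--a-->S2 (seen), S1--b-->S1 (seen), S1--c-->S3 (seen)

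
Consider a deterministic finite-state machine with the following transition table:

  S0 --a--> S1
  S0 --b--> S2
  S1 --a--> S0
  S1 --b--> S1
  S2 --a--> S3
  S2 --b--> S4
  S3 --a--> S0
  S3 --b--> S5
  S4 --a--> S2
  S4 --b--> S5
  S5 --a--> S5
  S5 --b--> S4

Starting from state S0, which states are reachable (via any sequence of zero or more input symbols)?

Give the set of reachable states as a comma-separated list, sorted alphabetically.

Answer: S0, S1, S2, S3, S4, S5

Derivation:
BFS from S0:
  visit S0: S0--a-->S1 (new), S0--b-->S2 (new)
  visit S1: S1--a-->S0 (seen), S1--b-->S1 (seen)
  visit S2: S2--a-->S3 (new), S2--b-->S4 (new)
  visit S3: S3--a-->S0 (seen), S3--b-->S5 (new)
  visit S4: S4--a-->S2 (seen), S4--b-->S5 (seen)
  visit S5: S5--a-->S5 (seen), S5--b-->S4 (seen)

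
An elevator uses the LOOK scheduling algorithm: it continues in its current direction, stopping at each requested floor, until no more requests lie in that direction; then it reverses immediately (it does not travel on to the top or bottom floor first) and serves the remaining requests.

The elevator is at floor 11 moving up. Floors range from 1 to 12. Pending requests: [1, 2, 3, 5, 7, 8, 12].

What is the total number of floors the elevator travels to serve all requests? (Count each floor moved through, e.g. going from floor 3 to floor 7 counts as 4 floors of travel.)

Start at floor 11 moving up, LOOK stop order: [12, 8, 7, 5, 3, 2, 1]
  11 → 12: |12-11| = 1, total = 1
  12 → 8: |8-12| = 4, total = 5
  8 → 7: |7-8| = 1, total = 6
  7 → 5: |5-7| = 2, total = 8
  5 → 3: |3-5| = 2, total = 10
  3 → 2: |2-3| = 1, total = 11
  2 → 1: |1-2| = 1, total = 12

Answer: 12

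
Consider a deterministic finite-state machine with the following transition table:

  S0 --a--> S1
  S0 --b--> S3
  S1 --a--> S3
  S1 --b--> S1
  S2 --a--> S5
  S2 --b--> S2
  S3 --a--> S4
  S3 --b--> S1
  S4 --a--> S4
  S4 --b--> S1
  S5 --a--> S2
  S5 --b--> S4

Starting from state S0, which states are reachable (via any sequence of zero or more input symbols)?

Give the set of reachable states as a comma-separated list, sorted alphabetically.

BFS from S0:
  visit S0: S0--a-->S1 (new), S0--b-->S3 (new)
  visit S1: S1--a-->S3 (seen), S1--b-->S1 (seen)
  visit S3: S3--a-->S4 (new), S3--b-->S1 (seen)
  visit S4: S4--a-->S4 (seen), S4--b-->S1 (seen)

Answer: S0, S1, S3, S4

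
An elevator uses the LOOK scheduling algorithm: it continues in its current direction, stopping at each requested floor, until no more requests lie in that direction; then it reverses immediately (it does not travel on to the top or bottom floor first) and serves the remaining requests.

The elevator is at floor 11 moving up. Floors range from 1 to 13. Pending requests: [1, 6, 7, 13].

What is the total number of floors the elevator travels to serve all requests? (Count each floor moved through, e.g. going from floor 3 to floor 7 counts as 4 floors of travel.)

Start at floor 11 moving up, LOOK stop order: [13, 7, 6, 1]
  11 → 13: |13-11| = 2, total = 2
  13 → 7: |7-13| = 6, total = 8
  7 → 6: |6-7| = 1, total = 9
  6 → 1: |1-6| = 5, total = 14

Answer: 14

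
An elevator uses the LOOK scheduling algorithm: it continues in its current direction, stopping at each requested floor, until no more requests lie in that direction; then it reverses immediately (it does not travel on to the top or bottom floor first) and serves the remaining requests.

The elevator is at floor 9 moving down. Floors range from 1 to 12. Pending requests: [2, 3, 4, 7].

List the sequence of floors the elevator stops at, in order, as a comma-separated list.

Current: 9, moving DOWN
Serve below first (descending): [7, 4, 3, 2]
Then reverse, serve above (ascending): []

Answer: 7, 4, 3, 2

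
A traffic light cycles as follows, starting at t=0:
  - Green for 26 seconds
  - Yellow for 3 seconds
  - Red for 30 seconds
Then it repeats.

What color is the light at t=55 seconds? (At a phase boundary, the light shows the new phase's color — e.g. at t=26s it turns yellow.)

Answer: red

Derivation:
Cycle length = 26 + 3 + 30 = 59s
t = 55, phase_t = 55 mod 59 = 55
55 >= 29 → RED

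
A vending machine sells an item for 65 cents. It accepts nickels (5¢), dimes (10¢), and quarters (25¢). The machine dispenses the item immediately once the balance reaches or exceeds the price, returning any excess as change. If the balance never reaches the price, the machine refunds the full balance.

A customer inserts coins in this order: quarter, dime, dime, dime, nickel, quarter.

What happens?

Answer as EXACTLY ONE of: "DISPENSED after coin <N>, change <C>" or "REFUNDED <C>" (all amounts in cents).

Answer: DISPENSED after coin 6, change 20

Derivation:
Price: 65¢
Coin 1 (quarter, 25¢): balance = 25¢
Coin 2 (dime, 10¢): balance = 35¢
Coin 3 (dime, 10¢): balance = 45¢
Coin 4 (dime, 10¢): balance = 55¢
Coin 5 (nickel, 5¢): balance = 60¢
Coin 6 (quarter, 25¢): balance = 85¢
  → balance >= price → DISPENSE, change = 85 - 65 = 20¢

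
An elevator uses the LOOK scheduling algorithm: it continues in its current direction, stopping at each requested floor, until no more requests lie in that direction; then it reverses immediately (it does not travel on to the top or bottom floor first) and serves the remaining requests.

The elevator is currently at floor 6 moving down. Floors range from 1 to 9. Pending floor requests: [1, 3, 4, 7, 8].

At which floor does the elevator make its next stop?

Current floor: 6, direction: down
Requests above: [7, 8]
Requests below: [1, 3, 4]
Moving down and requests lie below → nearest below is max([1, 3, 4]) = 4

Answer: 4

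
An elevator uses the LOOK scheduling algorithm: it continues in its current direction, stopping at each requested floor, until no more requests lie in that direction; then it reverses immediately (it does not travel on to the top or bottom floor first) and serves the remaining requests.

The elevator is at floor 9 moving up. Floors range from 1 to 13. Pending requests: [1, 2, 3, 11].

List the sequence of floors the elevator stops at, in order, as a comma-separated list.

Answer: 11, 3, 2, 1

Derivation:
Current: 9, moving UP
Serve above first (ascending): [11]
Then reverse, serve below (descending): [3, 2, 1]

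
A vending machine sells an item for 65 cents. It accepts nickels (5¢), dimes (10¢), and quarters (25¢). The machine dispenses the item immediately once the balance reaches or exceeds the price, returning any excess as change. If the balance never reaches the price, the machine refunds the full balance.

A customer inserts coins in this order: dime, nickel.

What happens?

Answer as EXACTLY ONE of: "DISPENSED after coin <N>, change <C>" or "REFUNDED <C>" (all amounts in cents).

Answer: REFUNDED 15

Derivation:
Price: 65¢
Coin 1 (dime, 10¢): balance = 10¢
Coin 2 (nickel, 5¢): balance = 15¢
All coins inserted, balance 15¢ < price 65¢ → REFUND 15¢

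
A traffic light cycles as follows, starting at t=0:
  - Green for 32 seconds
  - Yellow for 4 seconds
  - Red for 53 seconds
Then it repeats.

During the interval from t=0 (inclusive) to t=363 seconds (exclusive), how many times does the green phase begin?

Answer: 5

Derivation:
Cycle = 32+4+53 = 89s
green phase starts at t = k*89 + 0 for k=0,1,2,...
Need k*89+0 < 363 → k < 4.079
k ∈ {0, ..., 4} → 5 starts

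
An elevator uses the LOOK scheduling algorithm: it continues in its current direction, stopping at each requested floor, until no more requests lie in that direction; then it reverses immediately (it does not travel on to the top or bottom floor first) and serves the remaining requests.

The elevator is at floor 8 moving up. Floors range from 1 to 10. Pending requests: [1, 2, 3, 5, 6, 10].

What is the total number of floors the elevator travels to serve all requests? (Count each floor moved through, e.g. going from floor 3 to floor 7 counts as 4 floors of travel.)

Start at floor 8 moving up, LOOK stop order: [10, 6, 5, 3, 2, 1]
  8 → 10: |10-8| = 2, total = 2
  10 → 6: |6-10| = 4, total = 6
  6 → 5: |5-6| = 1, total = 7
  5 → 3: |3-5| = 2, total = 9
  3 → 2: |2-3| = 1, total = 10
  2 → 1: |1-2| = 1, total = 11

Answer: 11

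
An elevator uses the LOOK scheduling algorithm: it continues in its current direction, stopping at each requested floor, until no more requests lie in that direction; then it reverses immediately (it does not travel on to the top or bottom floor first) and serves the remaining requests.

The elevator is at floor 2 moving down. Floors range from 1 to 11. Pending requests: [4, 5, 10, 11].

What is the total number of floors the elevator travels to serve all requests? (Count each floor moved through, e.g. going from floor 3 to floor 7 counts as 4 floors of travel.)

Start at floor 2 moving down, LOOK stop order: [4, 5, 10, 11]
  2 → 4: |4-2| = 2, total = 2
  4 → 5: |5-4| = 1, total = 3
  5 → 10: |10-5| = 5, total = 8
  10 → 11: |11-10| = 1, total = 9

Answer: 9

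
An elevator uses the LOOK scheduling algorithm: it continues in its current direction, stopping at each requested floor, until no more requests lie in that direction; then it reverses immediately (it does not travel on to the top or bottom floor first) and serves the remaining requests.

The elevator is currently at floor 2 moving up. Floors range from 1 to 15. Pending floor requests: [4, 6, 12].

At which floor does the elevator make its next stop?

Current floor: 2, direction: up
Requests above: [4, 6, 12]
Requests below: []
Moving up and requests lie above → nearest above is min([4, 6, 12]) = 4

Answer: 4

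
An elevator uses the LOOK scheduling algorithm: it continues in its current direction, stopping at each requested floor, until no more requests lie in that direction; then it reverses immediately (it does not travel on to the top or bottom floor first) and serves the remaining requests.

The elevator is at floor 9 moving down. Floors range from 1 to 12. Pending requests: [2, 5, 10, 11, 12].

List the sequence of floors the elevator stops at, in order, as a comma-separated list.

Current: 9, moving DOWN
Serve below first (descending): [5, 2]
Then reverse, serve above (ascending): [10, 11, 12]

Answer: 5, 2, 10, 11, 12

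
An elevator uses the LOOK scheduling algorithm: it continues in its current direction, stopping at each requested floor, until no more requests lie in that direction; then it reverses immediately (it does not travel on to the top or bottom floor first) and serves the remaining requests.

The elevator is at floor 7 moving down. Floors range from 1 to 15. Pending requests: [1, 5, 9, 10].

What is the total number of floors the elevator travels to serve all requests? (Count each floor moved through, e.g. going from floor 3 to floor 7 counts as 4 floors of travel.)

Answer: 15

Derivation:
Start at floor 7 moving down, LOOK stop order: [5, 1, 9, 10]
  7 → 5: |5-7| = 2, total = 2
  5 → 1: |1-5| = 4, total = 6
  1 → 9: |9-1| = 8, total = 14
  9 → 10: |10-9| = 1, total = 15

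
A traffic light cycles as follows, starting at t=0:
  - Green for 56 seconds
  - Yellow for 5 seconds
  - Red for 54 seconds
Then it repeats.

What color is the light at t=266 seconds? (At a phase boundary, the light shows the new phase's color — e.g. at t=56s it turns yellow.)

Answer: green

Derivation:
Cycle length = 56 + 5 + 54 = 115s
t = 266, phase_t = 266 mod 115 = 36
36 < 56 (green end) → GREEN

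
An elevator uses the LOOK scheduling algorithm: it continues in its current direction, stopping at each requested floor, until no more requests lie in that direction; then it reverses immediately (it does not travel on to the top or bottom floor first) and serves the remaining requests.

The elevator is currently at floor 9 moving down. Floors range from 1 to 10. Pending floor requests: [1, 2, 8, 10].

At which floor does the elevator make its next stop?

Current floor: 9, direction: down
Requests above: [10]
Requests below: [1, 2, 8]
Moving down and requests lie below → nearest below is max([1, 2, 8]) = 8

Answer: 8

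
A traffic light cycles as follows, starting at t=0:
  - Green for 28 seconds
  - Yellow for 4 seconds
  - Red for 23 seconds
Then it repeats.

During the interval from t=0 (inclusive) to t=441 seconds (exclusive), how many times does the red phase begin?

Answer: 8

Derivation:
Cycle = 28+4+23 = 55s
red phase starts at t = k*55 + 32 for k=0,1,2,...
Need k*55+32 < 441 → k < 7.436
k ∈ {0, ..., 7} → 8 starts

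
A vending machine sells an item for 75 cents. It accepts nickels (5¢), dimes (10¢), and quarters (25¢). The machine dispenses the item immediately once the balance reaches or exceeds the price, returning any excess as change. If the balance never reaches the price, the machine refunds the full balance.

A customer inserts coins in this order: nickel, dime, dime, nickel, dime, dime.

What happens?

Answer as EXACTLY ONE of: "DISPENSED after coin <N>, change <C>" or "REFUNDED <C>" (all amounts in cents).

Price: 75¢
Coin 1 (nickel, 5¢): balance = 5¢
Coin 2 (dime, 10¢): balance = 15¢
Coin 3 (dime, 10¢): balance = 25¢
Coin 4 (nickel, 5¢): balance = 30¢
Coin 5 (dime, 10¢): balance = 40¢
Coin 6 (dime, 10¢): balance = 50¢
All coins inserted, balance 50¢ < price 75¢ → REFUND 50¢

Answer: REFUNDED 50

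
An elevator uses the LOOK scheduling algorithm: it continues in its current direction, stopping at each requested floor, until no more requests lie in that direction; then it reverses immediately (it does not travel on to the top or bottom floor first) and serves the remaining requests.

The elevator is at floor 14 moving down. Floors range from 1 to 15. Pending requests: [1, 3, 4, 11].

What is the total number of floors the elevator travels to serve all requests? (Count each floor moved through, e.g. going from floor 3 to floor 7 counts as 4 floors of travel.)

Start at floor 14 moving down, LOOK stop order: [11, 4, 3, 1]
  14 → 11: |11-14| = 3, total = 3
  11 → 4: |4-11| = 7, total = 10
  4 → 3: |3-4| = 1, total = 11
  3 → 1: |1-3| = 2, total = 13

Answer: 13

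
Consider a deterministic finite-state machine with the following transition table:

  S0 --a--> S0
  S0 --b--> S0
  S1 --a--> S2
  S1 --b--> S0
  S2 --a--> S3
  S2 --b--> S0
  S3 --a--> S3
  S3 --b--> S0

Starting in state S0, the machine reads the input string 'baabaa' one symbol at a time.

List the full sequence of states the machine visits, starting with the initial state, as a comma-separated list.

Start: S0
  read 'b': S0 --b--> S0
  read 'a': S0 --a--> S0
  read 'a': S0 --a--> S0
  read 'b': S0 --b--> S0
  read 'a': S0 --a--> S0
  read 'a': S0 --a--> S0

Answer: S0, S0, S0, S0, S0, S0, S0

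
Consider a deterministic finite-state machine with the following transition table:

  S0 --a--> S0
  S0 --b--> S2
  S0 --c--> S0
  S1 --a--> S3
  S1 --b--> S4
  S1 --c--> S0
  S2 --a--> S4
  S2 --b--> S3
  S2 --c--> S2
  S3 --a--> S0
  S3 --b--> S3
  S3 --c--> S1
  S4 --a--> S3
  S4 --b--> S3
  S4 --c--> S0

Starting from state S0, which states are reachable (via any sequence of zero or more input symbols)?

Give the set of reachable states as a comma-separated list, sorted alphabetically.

BFS from S0:
  visit S0: S0--a-->S0 (seen), S0--b-->S2 (new), S0--c-->S0 (seen)
  visit S2: S2--a-->S4 (new), S2--b-->S3 (new), S2--c-->S2 (seen)
  visit S4: S4--a-->S3 (seen), S4--b-->S3 (seen), S4--c-->S0 (seen)
  visit S3: S3--a-->S0 (seen), S3--b-->S3 (seen), S3--c-->S1 (new)
  visit S1: S1--a-->S3 (seen), S1--b-->S4 (seen), S1--c-->S0 (seen)

Answer: S0, S1, S2, S3, S4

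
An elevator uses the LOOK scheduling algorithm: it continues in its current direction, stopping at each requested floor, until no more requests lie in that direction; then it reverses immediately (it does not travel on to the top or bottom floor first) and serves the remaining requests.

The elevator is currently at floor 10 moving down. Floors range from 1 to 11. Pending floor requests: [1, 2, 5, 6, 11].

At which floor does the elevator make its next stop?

Answer: 6

Derivation:
Current floor: 10, direction: down
Requests above: [11]
Requests below: [1, 2, 5, 6]
Moving down and requests lie below → nearest below is max([1, 2, 5, 6]) = 6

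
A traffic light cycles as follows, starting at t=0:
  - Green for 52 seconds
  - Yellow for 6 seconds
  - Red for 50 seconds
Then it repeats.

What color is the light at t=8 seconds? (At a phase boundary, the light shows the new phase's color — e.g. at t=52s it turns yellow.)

Answer: green

Derivation:
Cycle length = 52 + 6 + 50 = 108s
t = 8, phase_t = 8 mod 108 = 8
8 < 52 (green end) → GREEN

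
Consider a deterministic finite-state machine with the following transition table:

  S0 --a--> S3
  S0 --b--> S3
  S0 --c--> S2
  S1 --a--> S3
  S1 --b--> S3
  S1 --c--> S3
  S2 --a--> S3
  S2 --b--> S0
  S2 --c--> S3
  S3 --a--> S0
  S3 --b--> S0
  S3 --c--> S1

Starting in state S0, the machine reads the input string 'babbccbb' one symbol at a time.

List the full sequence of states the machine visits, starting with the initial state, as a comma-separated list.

Start: S0
  read 'b': S0 --b--> S3
  read 'a': S3 --a--> S0
  read 'b': S0 --b--> S3
  read 'b': S3 --b--> S0
  read 'c': S0 --c--> S2
  read 'c': S2 --c--> S3
  read 'b': S3 --b--> S0
  read 'b': S0 --b--> S3

Answer: S0, S3, S0, S3, S0, S2, S3, S0, S3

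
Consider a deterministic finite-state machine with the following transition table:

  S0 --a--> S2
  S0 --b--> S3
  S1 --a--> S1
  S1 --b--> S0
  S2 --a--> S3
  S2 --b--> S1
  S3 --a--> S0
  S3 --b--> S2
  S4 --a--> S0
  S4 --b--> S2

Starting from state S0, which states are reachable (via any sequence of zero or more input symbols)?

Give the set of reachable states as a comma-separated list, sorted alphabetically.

BFS from S0:
  visit S0: S0--a-->S2 (new), S0--b-->S3 (new)
  visit S2: S2--a-->S3 (seen), S2--b-->S1 (new)
  visit S3: S3--a-->S0 (seen), S3--b-->S2 (seen)
  visit S1: S1--a-->S1 (seen), S1--b-->S0 (seen)

Answer: S0, S1, S2, S3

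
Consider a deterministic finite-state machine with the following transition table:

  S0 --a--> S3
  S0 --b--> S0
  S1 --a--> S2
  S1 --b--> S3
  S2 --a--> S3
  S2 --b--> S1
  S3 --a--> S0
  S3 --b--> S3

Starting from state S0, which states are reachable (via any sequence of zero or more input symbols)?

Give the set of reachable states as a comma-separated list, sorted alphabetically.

Answer: S0, S3

Derivation:
BFS from S0:
  visit S0: S0--a-->S3 (new), S0--b-->S0 (seen)
  visit S3: S3--a-->S0 (seen), S3--b-->S3 (seen)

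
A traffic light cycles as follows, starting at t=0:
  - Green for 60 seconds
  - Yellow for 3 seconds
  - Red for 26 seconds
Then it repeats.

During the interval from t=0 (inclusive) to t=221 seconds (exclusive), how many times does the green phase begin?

Answer: 3

Derivation:
Cycle = 60+3+26 = 89s
green phase starts at t = k*89 + 0 for k=0,1,2,...
Need k*89+0 < 221 → k < 2.483
k ∈ {0, ..., 2} → 3 starts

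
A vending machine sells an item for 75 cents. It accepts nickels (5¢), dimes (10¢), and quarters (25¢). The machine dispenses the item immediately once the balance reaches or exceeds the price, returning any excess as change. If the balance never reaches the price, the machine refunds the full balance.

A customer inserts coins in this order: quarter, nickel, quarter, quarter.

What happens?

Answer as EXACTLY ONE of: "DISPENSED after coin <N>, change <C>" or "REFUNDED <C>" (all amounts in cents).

Answer: DISPENSED after coin 4, change 5

Derivation:
Price: 75¢
Coin 1 (quarter, 25¢): balance = 25¢
Coin 2 (nickel, 5¢): balance = 30¢
Coin 3 (quarter, 25¢): balance = 55¢
Coin 4 (quarter, 25¢): balance = 80¢
  → balance >= price → DISPENSE, change = 80 - 75 = 5¢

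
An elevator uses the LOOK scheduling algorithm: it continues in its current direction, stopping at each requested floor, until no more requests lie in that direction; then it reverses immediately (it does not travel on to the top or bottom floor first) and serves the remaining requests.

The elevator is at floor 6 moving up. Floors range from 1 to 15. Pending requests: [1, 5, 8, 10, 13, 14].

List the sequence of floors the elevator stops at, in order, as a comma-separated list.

Answer: 8, 10, 13, 14, 5, 1

Derivation:
Current: 6, moving UP
Serve above first (ascending): [8, 10, 13, 14]
Then reverse, serve below (descending): [5, 1]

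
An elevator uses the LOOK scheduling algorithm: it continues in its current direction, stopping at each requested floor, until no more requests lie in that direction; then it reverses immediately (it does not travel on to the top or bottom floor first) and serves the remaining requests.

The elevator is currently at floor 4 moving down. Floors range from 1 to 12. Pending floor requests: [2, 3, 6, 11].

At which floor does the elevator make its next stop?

Answer: 3

Derivation:
Current floor: 4, direction: down
Requests above: [6, 11]
Requests below: [2, 3]
Moving down and requests lie below → nearest below is max([2, 3]) = 3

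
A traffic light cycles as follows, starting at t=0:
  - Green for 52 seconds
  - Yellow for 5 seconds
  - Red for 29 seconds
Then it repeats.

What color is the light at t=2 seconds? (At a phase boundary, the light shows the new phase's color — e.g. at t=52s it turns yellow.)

Cycle length = 52 + 5 + 29 = 86s
t = 2, phase_t = 2 mod 86 = 2
2 < 52 (green end) → GREEN

Answer: green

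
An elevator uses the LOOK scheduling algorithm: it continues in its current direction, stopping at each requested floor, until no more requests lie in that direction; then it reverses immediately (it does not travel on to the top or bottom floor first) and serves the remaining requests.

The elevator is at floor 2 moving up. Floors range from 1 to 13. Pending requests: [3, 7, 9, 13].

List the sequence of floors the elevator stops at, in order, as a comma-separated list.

Current: 2, moving UP
Serve above first (ascending): [3, 7, 9, 13]
Then reverse, serve below (descending): []

Answer: 3, 7, 9, 13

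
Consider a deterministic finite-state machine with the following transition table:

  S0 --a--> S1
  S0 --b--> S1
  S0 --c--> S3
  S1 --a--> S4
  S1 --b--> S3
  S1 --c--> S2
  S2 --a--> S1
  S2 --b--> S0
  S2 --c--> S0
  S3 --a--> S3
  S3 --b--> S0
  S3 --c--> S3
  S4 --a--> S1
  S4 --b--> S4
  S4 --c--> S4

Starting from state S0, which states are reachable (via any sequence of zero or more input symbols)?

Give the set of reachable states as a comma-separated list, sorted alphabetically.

BFS from S0:
  visit S0: S0--a-->S1 (new), S0--b-->S1 (seen), S0--c-->S3 (new)
  visit S1: S1--a-->S4 (new), S1--b-->S3 (seen), S1--c-->S2 (new)
  visit S3: S3--a-->S3 (seen), S3--b-->S0 (seen), S3--c-->S3 (seen)
  visit S4: S4--a-->S1 (seen), S4--b-->S4 (seen), S4--c-->S4 (seen)
  visit S2: S2--a-->S1 (seen), S2--b-->S0 (seen), S2--c-->S0 (seen)

Answer: S0, S1, S2, S3, S4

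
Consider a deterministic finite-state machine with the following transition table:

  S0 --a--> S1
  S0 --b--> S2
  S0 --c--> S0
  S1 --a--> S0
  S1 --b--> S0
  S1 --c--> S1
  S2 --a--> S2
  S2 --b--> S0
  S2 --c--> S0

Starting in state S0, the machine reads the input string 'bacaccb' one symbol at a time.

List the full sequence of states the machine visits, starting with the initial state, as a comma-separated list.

Start: S0
  read 'b': S0 --b--> S2
  read 'a': S2 --a--> S2
  read 'c': S2 --c--> S0
  read 'a': S0 --a--> S1
  read 'c': S1 --c--> S1
  read 'c': S1 --c--> S1
  read 'b': S1 --b--> S0

Answer: S0, S2, S2, S0, S1, S1, S1, S0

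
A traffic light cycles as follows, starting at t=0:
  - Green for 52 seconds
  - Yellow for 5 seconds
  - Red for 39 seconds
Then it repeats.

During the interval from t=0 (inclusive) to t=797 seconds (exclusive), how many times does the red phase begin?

Cycle = 52+5+39 = 96s
red phase starts at t = k*96 + 57 for k=0,1,2,...
Need k*96+57 < 797 → k < 7.708
k ∈ {0, ..., 7} → 8 starts

Answer: 8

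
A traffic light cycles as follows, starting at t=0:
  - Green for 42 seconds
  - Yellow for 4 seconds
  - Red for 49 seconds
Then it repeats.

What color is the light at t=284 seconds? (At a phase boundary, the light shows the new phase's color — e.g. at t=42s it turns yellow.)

Answer: red

Derivation:
Cycle length = 42 + 4 + 49 = 95s
t = 284, phase_t = 284 mod 95 = 94
94 >= 46 → RED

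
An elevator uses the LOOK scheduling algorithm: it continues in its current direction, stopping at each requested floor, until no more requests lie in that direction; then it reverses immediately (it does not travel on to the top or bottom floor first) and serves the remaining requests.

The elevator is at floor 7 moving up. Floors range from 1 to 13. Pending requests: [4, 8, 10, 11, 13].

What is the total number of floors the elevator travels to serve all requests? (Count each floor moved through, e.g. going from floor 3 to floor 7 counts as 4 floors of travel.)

Start at floor 7 moving up, LOOK stop order: [8, 10, 11, 13, 4]
  7 → 8: |8-7| = 1, total = 1
  8 → 10: |10-8| = 2, total = 3
  10 → 11: |11-10| = 1, total = 4
  11 → 13: |13-11| = 2, total = 6
  13 → 4: |4-13| = 9, total = 15

Answer: 15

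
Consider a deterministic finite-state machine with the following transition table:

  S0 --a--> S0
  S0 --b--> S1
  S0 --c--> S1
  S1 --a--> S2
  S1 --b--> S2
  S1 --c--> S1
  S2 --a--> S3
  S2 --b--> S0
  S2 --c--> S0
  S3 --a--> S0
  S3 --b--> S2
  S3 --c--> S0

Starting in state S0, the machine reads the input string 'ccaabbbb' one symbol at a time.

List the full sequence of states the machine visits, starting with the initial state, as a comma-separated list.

Start: S0
  read 'c': S0 --c--> S1
  read 'c': S1 --c--> S1
  read 'a': S1 --a--> S2
  read 'a': S2 --a--> S3
  read 'b': S3 --b--> S2
  read 'b': S2 --b--> S0
  read 'b': S0 --b--> S1
  read 'b': S1 --b--> S2

Answer: S0, S1, S1, S2, S3, S2, S0, S1, S2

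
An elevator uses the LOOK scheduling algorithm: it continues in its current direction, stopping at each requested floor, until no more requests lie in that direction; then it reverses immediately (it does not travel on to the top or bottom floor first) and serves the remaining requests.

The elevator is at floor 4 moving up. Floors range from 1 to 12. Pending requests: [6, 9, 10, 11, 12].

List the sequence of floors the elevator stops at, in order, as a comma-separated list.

Current: 4, moving UP
Serve above first (ascending): [6, 9, 10, 11, 12]
Then reverse, serve below (descending): []

Answer: 6, 9, 10, 11, 12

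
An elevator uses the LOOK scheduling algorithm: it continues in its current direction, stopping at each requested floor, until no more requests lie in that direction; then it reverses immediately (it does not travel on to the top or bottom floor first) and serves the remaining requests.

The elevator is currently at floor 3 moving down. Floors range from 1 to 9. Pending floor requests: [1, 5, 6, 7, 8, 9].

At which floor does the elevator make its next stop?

Current floor: 3, direction: down
Requests above: [5, 6, 7, 8, 9]
Requests below: [1]
Moving down and requests lie below → nearest below is max([1]) = 1

Answer: 1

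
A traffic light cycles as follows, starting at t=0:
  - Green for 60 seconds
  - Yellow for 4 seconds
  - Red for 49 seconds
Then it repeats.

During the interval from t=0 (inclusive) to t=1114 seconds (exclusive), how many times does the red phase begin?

Cycle = 60+4+49 = 113s
red phase starts at t = k*113 + 64 for k=0,1,2,...
Need k*113+64 < 1114 → k < 9.292
k ∈ {0, ..., 9} → 10 starts

Answer: 10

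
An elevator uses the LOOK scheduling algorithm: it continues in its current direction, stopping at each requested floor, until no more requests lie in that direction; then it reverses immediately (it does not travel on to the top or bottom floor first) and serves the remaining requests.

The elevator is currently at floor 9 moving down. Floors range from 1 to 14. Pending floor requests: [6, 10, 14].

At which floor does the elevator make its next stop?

Current floor: 9, direction: down
Requests above: [10, 14]
Requests below: [6]
Moving down and requests lie below → nearest below is max([6]) = 6

Answer: 6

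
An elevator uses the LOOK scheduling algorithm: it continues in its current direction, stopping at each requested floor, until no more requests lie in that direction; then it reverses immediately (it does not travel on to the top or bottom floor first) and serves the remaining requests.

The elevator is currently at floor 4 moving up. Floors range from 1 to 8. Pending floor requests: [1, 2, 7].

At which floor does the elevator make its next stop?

Answer: 7

Derivation:
Current floor: 4, direction: up
Requests above: [7]
Requests below: [1, 2]
Moving up and requests lie above → nearest above is min([7]) = 7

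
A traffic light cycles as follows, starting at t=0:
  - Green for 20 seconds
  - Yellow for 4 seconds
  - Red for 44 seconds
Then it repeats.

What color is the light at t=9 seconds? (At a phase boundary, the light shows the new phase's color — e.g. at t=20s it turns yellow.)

Cycle length = 20 + 4 + 44 = 68s
t = 9, phase_t = 9 mod 68 = 9
9 < 20 (green end) → GREEN

Answer: green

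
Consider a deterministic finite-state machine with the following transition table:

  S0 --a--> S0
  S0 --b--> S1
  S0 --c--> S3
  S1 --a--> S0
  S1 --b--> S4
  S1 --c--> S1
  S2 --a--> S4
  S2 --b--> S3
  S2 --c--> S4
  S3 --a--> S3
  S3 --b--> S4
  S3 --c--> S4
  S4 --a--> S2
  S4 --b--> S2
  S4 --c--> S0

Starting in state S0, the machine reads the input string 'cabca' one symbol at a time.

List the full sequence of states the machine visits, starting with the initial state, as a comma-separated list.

Start: S0
  read 'c': S0 --c--> S3
  read 'a': S3 --a--> S3
  read 'b': S3 --b--> S4
  read 'c': S4 --c--> S0
  read 'a': S0 --a--> S0

Answer: S0, S3, S3, S4, S0, S0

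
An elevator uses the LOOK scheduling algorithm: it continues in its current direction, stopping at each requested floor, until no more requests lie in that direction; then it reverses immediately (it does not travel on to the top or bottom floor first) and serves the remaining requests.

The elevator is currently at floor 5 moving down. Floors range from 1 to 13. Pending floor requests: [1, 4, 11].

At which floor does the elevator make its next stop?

Current floor: 5, direction: down
Requests above: [11]
Requests below: [1, 4]
Moving down and requests lie below → nearest below is max([1, 4]) = 4

Answer: 4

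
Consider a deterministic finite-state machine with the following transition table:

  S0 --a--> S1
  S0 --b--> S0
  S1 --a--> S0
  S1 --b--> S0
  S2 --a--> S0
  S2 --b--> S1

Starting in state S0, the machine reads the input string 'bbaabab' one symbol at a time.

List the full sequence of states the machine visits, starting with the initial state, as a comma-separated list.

Answer: S0, S0, S0, S1, S0, S0, S1, S0

Derivation:
Start: S0
  read 'b': S0 --b--> S0
  read 'b': S0 --b--> S0
  read 'a': S0 --a--> S1
  read 'a': S1 --a--> S0
  read 'b': S0 --b--> S0
  read 'a': S0 --a--> S1
  read 'b': S1 --b--> S0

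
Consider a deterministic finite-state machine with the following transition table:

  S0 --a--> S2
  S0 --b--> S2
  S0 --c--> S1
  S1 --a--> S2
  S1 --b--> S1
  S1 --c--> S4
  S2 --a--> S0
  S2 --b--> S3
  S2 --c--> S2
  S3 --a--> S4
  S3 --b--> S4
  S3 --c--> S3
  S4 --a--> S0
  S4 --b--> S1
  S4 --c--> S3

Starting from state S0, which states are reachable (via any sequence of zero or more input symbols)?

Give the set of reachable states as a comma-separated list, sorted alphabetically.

BFS from S0:
  visit S0: S0--a-->S2 (new), S0--b-->S2 (seen), S0--c-->S1 (new)
  visit S2: S2--a-->S0 (seen), S2--b-->S3 (new), S2--c-->S2 (seen)
  visit S1: S1--a-->S2 (seen), S1--b-->S1 (seen), S1--c-->S4 (new)
  visit S3: S3--a-->S4 (seen), S3--b-->S4 (seen), S3--c-->S3 (seen)
  visit S4: S4--a-->S0 (seen), S4--b-->S1 (seen), S4--c-->S3 (seen)

Answer: S0, S1, S2, S3, S4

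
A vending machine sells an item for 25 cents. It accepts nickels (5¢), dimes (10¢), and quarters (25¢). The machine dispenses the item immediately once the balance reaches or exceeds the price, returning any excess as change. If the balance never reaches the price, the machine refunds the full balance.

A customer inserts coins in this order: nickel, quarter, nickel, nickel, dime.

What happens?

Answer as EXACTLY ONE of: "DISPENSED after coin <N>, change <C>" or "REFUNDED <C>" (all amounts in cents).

Answer: DISPENSED after coin 2, change 5

Derivation:
Price: 25¢
Coin 1 (nickel, 5¢): balance = 5¢
Coin 2 (quarter, 25¢): balance = 30¢
  → balance >= price → DISPENSE, change = 30 - 25 = 5¢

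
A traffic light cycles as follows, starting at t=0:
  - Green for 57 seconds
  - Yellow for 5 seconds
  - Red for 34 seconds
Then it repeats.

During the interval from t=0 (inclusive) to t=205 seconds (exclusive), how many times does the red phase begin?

Cycle = 57+5+34 = 96s
red phase starts at t = k*96 + 62 for k=0,1,2,...
Need k*96+62 < 205 → k < 1.490
k ∈ {0, ..., 1} → 2 starts

Answer: 2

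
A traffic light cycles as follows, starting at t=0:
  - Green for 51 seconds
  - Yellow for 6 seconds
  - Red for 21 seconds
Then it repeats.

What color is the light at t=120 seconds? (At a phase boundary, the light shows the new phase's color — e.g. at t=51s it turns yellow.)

Cycle length = 51 + 6 + 21 = 78s
t = 120, phase_t = 120 mod 78 = 42
42 < 51 (green end) → GREEN

Answer: green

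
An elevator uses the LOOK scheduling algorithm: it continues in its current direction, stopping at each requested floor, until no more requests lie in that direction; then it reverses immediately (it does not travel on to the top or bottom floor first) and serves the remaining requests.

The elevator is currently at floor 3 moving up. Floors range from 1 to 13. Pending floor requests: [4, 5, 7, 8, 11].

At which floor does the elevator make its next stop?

Answer: 4

Derivation:
Current floor: 3, direction: up
Requests above: [4, 5, 7, 8, 11]
Requests below: []
Moving up and requests lie above → nearest above is min([4, 5, 7, 8, 11]) = 4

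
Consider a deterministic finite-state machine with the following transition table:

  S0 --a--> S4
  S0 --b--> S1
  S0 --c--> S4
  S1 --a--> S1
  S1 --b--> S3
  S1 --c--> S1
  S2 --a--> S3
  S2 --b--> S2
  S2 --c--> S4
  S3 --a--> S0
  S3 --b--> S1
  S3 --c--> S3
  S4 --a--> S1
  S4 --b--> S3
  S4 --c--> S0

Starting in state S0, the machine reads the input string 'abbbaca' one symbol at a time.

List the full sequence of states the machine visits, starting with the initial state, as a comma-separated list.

Answer: S0, S4, S3, S1, S3, S0, S4, S1

Derivation:
Start: S0
  read 'a': S0 --a--> S4
  read 'b': S4 --b--> S3
  read 'b': S3 --b--> S1
  read 'b': S1 --b--> S3
  read 'a': S3 --a--> S0
  read 'c': S0 --c--> S4
  read 'a': S4 --a--> S1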